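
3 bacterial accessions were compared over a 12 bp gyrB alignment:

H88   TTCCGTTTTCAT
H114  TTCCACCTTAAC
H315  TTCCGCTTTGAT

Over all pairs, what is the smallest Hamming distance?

Pairwise Hamming distances:
  H88 vs H114: 5
  H88 vs H315: 2
  H114 vs H315: 4
The smallest is 2, between H88 and H315.

2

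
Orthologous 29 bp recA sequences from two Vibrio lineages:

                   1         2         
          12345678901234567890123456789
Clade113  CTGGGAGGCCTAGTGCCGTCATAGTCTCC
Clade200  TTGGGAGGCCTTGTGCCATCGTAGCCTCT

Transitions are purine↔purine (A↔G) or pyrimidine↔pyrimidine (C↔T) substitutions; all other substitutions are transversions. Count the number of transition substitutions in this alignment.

5

The sequences differ at positions 1 (C/T, transition), 12 (A/T, transversion), 18 (G/A, transition), 21 (A/G, transition), 25 (T/C, transition), 29 (C/T, transition).
Of the 6 differences, 5 transitions and 1 transversion, so the answer is 5.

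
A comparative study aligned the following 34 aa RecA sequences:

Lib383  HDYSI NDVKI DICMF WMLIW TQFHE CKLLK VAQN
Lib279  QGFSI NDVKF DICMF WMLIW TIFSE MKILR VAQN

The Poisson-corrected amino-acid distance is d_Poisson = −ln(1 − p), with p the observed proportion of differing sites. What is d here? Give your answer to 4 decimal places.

0.3075

Differing sites — 1:H/Q; 2:D/G; 3:Y/F; 10:I/F; 22:Q/I; 24:H/S; 26:C/M; 28:L/I; 30:K/R.
p = 9/34 = 0.264706.
d = −ln(1 − 0.264706) = −ln(0.735294) = 0.3075.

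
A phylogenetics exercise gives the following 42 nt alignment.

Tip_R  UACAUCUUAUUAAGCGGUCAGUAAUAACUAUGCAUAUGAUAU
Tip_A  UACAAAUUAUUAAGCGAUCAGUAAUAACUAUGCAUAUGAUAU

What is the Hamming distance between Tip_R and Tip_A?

Differing sites — 5:U/A; 6:C/A; 17:G/A.
That gives 3 mismatches out of 42 aligned sites, so the Hamming distance is 3.

3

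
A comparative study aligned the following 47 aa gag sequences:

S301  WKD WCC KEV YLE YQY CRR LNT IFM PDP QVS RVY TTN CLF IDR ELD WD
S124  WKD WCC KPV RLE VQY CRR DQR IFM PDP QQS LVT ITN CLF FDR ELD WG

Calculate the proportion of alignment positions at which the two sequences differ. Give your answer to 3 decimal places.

The sequences differ at positions 8 (E/P), 10 (Y/R), 13 (Y/V), 19 (L/D), 20 (N/Q), 21 (T/R), 29 (V/Q), 31 (R/L), 33 (Y/T), 34 (T/I), 40 (I/F), 47 (D/G).
There are 12 differences over 47 sites, so p = 12/47 = 0.255.

0.255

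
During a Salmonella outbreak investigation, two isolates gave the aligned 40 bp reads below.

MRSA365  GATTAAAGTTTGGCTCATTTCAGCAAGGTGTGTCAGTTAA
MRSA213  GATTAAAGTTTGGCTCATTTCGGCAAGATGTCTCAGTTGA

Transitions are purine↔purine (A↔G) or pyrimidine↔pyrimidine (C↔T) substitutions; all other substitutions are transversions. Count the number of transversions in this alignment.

1

Mismatches occur at site 22 (A→G, transition), site 28 (G→A, transition), site 32 (G→C, transversion), site 39 (A→G, transition).
Of the 4 differences, 3 transitions and 1 transversion, so the answer is 1.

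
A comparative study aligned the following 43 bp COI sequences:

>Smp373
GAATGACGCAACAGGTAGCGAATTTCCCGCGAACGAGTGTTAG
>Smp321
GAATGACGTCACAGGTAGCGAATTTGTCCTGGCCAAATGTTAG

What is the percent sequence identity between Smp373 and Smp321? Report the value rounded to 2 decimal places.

Mismatches occur at site 9 (C/T), site 10 (A/C), site 26 (C/G), site 27 (C/T), site 29 (G/C), site 30 (C/T), site 32 (A/G), site 33 (A/C), site 35 (G/A), site 37 (G/A).
33 of the 43 sites match, so the percent identity is 33/43 × 100 = 76.74%.

76.74%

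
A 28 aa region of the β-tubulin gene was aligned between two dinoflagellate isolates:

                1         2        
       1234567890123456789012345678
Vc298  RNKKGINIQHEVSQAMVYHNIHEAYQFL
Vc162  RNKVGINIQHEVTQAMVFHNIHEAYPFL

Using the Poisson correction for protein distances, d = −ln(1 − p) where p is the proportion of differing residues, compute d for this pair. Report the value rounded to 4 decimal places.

0.1542

The sequences differ at positions 4 (K/V), 13 (S/T), 18 (Y/F), 26 (Q/P).
p = 4/28 = 0.142857.
d = −ln(1 − 0.142857) = −ln(0.857143) = 0.1542.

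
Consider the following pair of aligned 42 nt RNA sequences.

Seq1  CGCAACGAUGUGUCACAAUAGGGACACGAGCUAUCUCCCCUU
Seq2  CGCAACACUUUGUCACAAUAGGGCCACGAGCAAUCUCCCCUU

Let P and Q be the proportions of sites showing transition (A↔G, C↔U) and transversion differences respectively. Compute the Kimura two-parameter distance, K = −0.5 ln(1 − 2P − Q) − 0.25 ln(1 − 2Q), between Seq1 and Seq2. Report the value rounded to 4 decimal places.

Differing sites — 7:G/A (Ti); 8:A/C (Tv); 10:G/U (Tv); 24:A/C (Tv); 32:U/A (Tv).
Of the 5 differences, 1 transition and 4 transversions over 42 sites: P = 1/42 = 0.023810, Q = 4/42 = 0.095238.
d = −0.5·ln(0.857142) − 0.25·ln(0.809524) = −0.5·(-0.154152) − 0.25·(-0.211309) = 0.1299.

0.1299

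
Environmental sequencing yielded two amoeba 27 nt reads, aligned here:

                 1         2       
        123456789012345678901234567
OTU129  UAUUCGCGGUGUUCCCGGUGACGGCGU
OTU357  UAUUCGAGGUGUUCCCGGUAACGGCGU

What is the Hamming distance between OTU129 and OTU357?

The sequences differ at positions 7 (C/A), 20 (G/A).
That gives 2 mismatches out of 27 aligned sites, so the Hamming distance is 2.

2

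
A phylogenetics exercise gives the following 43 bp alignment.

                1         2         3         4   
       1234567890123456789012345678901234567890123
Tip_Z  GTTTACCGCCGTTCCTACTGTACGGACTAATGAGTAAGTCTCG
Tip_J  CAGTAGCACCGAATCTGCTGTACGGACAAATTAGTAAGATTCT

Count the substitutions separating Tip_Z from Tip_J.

14

The sequences differ at positions 1 (G/C), 2 (T/A), 3 (T/G), 6 (C/G), 8 (G/A), 12 (T/A), 13 (T/A), 14 (C/T), 17 (A/G), 28 (T/A), 32 (G/T), 39 (T/A), 40 (C/T), 43 (G/T).
That gives 14 mismatches out of 43 aligned sites, so the Hamming distance is 14.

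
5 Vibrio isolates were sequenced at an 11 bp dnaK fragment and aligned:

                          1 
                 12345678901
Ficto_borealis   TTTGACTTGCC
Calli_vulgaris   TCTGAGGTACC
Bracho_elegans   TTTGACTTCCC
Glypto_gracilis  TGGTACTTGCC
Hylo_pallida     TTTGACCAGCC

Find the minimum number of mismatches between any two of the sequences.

1

Pairwise Hamming distances:
  Ficto_borealis vs Calli_vulgaris: 4
  Ficto_borealis vs Bracho_elegans: 1
  Ficto_borealis vs Glypto_gracilis: 3
  Ficto_borealis vs Hylo_pallida: 2
  Calli_vulgaris vs Bracho_elegans: 4
  Calli_vulgaris vs Glypto_gracilis: 6
  Calli_vulgaris vs Hylo_pallida: 5
  Bracho_elegans vs Glypto_gracilis: 4
  Bracho_elegans vs Hylo_pallida: 3
  Glypto_gracilis vs Hylo_pallida: 5
The smallest is 1, between Ficto_borealis and Bracho_elegans.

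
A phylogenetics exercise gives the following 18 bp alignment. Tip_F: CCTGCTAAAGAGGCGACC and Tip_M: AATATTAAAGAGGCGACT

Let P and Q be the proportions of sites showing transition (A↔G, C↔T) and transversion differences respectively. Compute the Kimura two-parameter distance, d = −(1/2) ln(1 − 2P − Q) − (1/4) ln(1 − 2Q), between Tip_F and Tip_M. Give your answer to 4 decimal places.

0.3567

Mismatches occur at site 1 (C/A, transversion), site 2 (C/A, transversion), site 4 (G/A, transition), site 5 (C/T, transition), site 18 (C/T, transition).
Of the 5 differences, 3 transitions and 2 transversions over 18 sites: P = 3/18 = 0.166667, Q = 2/18 = 0.111111.
d = −0.5·ln(0.555555) − 0.25·ln(0.777778) = −0.5·(-0.587788) − 0.25·(-0.251314) = 0.3567.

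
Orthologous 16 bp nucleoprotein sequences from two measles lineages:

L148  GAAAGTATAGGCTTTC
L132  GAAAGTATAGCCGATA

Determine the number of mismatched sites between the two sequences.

Differing sites — 11:G/C; 13:T/G; 14:T/A; 16:C/A.
That gives 4 mismatches out of 16 aligned sites, so the Hamming distance is 4.

4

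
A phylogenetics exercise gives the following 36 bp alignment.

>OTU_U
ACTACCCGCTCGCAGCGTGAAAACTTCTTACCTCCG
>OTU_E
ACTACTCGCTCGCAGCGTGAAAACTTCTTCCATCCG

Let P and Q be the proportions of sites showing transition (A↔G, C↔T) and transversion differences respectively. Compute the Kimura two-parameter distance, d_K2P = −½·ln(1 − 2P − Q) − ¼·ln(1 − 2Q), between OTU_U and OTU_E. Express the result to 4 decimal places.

0.0883

Mismatches occur at site 6 (C↔T, transition), site 30 (A↔C, transversion), site 32 (C↔A, transversion).
Of the 3 differences, 1 transition and 2 transversions over 36 sites: P = 1/36 = 0.027778, Q = 2/36 = 0.055556.
d = −0.5·ln(0.888888) − 0.25·ln(0.888888) = −0.5·(-0.117784) − 0.25·(-0.117784) = 0.0883.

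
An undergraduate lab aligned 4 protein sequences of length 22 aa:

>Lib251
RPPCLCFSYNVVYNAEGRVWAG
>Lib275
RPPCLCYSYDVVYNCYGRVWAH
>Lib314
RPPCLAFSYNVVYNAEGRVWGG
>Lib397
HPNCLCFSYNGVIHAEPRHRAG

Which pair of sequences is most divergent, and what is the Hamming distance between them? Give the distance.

Pairwise Hamming distances:
  Lib251 vs Lib275: 5
  Lib251 vs Lib314: 2
  Lib251 vs Lib397: 8
  Lib275 vs Lib314: 7
  Lib275 vs Lib397: 13
  Lib314 vs Lib397: 10
The largest is 13, between Lib275 and Lib397.

13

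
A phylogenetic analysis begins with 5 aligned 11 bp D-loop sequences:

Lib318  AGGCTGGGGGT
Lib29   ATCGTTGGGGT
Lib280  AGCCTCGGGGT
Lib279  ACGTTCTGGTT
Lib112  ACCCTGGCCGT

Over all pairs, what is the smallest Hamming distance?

2

Pairwise Hamming distances:
  Lib318 vs Lib29: 4
  Lib318 vs Lib280: 2
  Lib318 vs Lib279: 5
  Lib318 vs Lib112: 4
  Lib29 vs Lib280: 3
  Lib29 vs Lib279: 6
  Lib29 vs Lib112: 5
  Lib280 vs Lib279: 5
  Lib280 vs Lib112: 4
  Lib279 vs Lib112: 7
The smallest is 2, between Lib318 and Lib280.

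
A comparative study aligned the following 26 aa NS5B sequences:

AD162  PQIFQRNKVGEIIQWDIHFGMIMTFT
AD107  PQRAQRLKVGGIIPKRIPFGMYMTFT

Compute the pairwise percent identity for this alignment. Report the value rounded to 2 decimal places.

65.38%

Differing sites — 3:I/R; 4:F/A; 7:N/L; 11:E/G; 14:Q/P; 15:W/K; 16:D/R; 18:H/P; 22:I/Y.
17 of the 26 sites match, so the percent identity is 17/26 × 100 = 65.38%.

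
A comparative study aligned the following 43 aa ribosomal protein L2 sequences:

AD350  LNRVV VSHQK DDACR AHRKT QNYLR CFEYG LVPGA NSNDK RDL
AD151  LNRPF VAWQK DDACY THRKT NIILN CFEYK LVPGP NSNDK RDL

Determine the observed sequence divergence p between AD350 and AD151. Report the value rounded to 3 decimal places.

Differing sites — 4:V/P; 5:V/F; 7:S/A; 8:H/W; 15:R/Y; 16:A/T; 21:Q/N; 22:N/I; 23:Y/I; 25:R/N; 30:G/K; 35:A/P.
There are 12 differences over 43 sites, so p = 12/43 = 0.279.

0.279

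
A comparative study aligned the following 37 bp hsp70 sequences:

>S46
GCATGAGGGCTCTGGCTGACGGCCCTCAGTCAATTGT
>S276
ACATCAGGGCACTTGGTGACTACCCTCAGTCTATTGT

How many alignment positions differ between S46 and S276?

8

The sequences differ at positions 1 (G/A), 5 (G/C), 11 (T/A), 14 (G/T), 16 (C/G), 21 (G/T), 22 (G/A), 32 (A/T).
That gives 8 mismatches out of 37 aligned sites, so the Hamming distance is 8.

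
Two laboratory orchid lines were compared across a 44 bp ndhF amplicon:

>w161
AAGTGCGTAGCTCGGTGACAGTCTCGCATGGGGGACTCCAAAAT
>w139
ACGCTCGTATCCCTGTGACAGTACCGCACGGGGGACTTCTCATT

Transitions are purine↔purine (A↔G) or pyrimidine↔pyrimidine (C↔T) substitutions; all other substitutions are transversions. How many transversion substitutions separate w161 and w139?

8

The sequences differ at positions 2 (A/C, transversion), 4 (T/C, transition), 5 (G/T, transversion), 10 (G/T, transversion), 12 (T/C, transition), 14 (G/T, transversion), 23 (C/A, transversion), 24 (T/C, transition), 29 (T/C, transition), 38 (C/T, transition), 40 (A/T, transversion), 41 (A/C, transversion), 43 (A/T, transversion).
Of the 13 differences, 5 transitions and 8 transversions, so the answer is 8.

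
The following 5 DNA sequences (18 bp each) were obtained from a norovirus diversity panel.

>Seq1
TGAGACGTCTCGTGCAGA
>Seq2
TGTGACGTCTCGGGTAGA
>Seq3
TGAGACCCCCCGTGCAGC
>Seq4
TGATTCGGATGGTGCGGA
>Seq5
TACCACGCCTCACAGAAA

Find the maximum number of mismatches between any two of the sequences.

13

Pairwise Hamming distances:
  Seq1 vs Seq2: 3
  Seq1 vs Seq3: 4
  Seq1 vs Seq4: 6
  Seq1 vs Seq5: 9
  Seq2 vs Seq3: 7
  Seq2 vs Seq4: 9
  Seq2 vs Seq5: 9
  Seq3 vs Seq4: 9
  Seq3 vs Seq5: 11
  Seq4 vs Seq5: 13
The largest is 13, between Seq4 and Seq5.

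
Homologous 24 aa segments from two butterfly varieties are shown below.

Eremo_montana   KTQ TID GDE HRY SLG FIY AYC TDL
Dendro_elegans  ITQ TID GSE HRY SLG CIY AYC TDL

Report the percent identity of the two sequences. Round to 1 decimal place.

The sequences differ at positions 1 (K/I), 8 (D/S), 16 (F/C).
21 of the 24 sites match, so the percent identity is 21/24 × 100 = 87.5%.

87.5%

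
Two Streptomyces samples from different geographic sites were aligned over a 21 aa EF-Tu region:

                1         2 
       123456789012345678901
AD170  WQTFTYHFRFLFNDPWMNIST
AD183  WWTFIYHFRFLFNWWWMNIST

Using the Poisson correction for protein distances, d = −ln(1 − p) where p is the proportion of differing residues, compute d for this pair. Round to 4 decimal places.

0.2113

The sequences differ at positions 2 (Q/W), 5 (T/I), 14 (D/W), 15 (P/W).
p = 4/21 = 0.190476.
d = −ln(1 − 0.190476) = −ln(0.809524) = 0.2113.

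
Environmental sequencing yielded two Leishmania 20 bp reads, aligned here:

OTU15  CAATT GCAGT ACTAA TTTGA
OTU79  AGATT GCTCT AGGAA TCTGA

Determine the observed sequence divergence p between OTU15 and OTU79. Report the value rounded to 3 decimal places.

0.350

Mismatches occur at site 1 (C/A), site 2 (A/G), site 8 (A/T), site 9 (G/C), site 12 (C/G), site 13 (T/G), site 17 (T/C).
There are 7 differences over 20 sites, so p = 7/20 = 0.350.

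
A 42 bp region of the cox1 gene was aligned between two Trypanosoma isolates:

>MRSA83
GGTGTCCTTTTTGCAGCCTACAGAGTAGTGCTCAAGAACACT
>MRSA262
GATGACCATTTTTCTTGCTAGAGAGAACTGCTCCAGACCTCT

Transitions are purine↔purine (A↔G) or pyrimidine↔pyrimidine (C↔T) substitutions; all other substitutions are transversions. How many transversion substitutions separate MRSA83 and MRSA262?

Mismatches occur at site 2 (G→A, transition), site 5 (T→A, transversion), site 8 (T→A, transversion), site 13 (G→T, transversion), site 15 (A→T, transversion), site 16 (G→T, transversion), site 17 (C→G, transversion), site 21 (C→G, transversion), site 26 (T→A, transversion), site 28 (G→C, transversion), site 34 (A→C, transversion), site 38 (A→C, transversion), site 40 (A→T, transversion).
Of the 13 differences, 1 transition and 12 transversions, so the answer is 12.

12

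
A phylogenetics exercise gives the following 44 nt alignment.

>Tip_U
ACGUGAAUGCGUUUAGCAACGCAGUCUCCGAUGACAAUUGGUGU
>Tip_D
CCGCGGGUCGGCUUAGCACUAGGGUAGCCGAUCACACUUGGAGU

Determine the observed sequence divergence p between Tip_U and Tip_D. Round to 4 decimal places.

0.3864

The sequences differ at positions 1 (A/C), 4 (U/C), 6 (A/G), 7 (A/G), 9 (G/C), 10 (C/G), 12 (U/C), 19 (A/C), 20 (C/U), 21 (G/A), 22 (C/G), 23 (A/G), 26 (C/A), 27 (U/G), 33 (G/C), 37 (A/C), 42 (U/A).
There are 17 differences over 44 sites, so p = 17/44 = 0.3864.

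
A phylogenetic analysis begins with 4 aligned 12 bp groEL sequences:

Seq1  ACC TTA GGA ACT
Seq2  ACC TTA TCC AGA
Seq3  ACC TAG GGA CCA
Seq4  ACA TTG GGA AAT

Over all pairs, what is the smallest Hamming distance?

3

Pairwise Hamming distances:
  Seq1 vs Seq2: 5
  Seq1 vs Seq3: 4
  Seq1 vs Seq4: 3
  Seq2 vs Seq3: 7
  Seq2 vs Seq4: 7
  Seq3 vs Seq4: 5
The smallest is 3, between Seq1 and Seq4.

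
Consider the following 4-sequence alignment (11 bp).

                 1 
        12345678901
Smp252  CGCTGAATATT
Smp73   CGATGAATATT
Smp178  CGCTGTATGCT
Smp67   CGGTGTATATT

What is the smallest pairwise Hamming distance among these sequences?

Pairwise Hamming distances:
  Smp252 vs Smp73: 1
  Smp252 vs Smp178: 3
  Smp252 vs Smp67: 2
  Smp73 vs Smp178: 4
  Smp73 vs Smp67: 2
  Smp178 vs Smp67: 3
The smallest is 1, between Smp252 and Smp73.

1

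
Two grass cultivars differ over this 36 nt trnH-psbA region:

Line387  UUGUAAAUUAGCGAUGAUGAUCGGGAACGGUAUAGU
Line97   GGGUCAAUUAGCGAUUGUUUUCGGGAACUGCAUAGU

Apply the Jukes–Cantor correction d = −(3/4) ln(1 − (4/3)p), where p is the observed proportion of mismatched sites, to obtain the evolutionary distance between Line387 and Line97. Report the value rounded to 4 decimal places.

0.3041

Differing sites — 1:U/G; 2:U/G; 5:A/C; 16:G/U; 17:A/G; 19:G/U; 20:A/U; 29:G/U; 31:U/C.
p = 9/36 = 0.250000.
d = −0.75 · ln(1 − (4/3)·0.250000) = −0.75 · ln(0.666667) = −0.75 · (-0.405465) = 0.3041.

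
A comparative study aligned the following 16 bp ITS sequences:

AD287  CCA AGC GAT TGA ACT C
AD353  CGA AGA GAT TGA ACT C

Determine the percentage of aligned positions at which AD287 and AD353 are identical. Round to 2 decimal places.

87.50%

The sequences differ at positions 2 (C/G), 6 (C/A).
14 of the 16 sites match, so the percent identity is 14/16 × 100 = 87.50%.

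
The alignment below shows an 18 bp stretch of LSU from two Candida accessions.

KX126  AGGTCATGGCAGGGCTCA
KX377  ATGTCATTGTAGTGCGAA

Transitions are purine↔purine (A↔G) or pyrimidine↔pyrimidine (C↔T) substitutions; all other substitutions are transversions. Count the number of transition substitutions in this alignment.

Differing sites — 2:G/T (Tv); 8:G/T (Tv); 10:C/T (Ti); 13:G/T (Tv); 16:T/G (Tv); 17:C/A (Tv).
Of the 6 differences, 1 transition and 5 transversions, so the answer is 1.

1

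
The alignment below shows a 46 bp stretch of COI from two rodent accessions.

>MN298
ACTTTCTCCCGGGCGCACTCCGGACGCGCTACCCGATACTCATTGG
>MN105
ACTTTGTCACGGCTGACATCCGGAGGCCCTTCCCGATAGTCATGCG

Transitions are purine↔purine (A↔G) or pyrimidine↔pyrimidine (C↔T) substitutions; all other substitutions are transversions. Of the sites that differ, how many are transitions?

Differing sites — 6:C/G (Tv); 9:C/A (Tv); 13:G/C (Tv); 14:C/T (Ti); 16:C/A (Tv); 17:A/C (Tv); 18:C/A (Tv); 25:C/G (Tv); 28:G/C (Tv); 31:A/T (Tv); 39:C/G (Tv); 44:T/G (Tv); 45:G/C (Tv).
Of the 13 differences, 1 transition and 12 transversions, so the answer is 1.

1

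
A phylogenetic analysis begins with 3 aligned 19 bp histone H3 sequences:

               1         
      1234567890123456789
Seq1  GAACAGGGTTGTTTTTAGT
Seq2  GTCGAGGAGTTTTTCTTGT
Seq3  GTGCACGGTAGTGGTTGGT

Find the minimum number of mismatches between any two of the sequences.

Pairwise Hamming distances:
  Seq1 vs Seq2: 8
  Seq1 vs Seq3: 7
  Seq2 vs Seq3: 11
The smallest is 7, between Seq1 and Seq3.

7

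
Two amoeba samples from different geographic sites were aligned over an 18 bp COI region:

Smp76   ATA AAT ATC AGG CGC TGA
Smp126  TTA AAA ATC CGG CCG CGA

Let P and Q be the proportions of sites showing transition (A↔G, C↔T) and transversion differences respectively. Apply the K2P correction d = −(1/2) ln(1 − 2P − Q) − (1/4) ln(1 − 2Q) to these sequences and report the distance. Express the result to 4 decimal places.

0.4490

The sequences differ at positions 1 (A/T, transversion), 6 (T/A, transversion), 10 (A/C, transversion), 14 (G/C, transversion), 15 (C/G, transversion), 16 (T/C, transition).
Of the 6 differences, 1 transition and 5 transversions over 18 sites: P = 1/18 = 0.055556, Q = 5/18 = 0.277778.
d = −0.5·ln(0.611110) − 0.25·ln(0.444444) = −0.5·(-0.492478) − 0.25·(-0.810931) = 0.4490.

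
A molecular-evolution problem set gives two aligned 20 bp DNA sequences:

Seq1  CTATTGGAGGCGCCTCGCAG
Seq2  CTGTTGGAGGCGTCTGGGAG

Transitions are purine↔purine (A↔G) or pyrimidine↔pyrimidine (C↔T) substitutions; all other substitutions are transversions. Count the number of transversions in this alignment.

2

Mismatches occur at site 3 (A→G, transition), site 13 (C→T, transition), site 16 (C→G, transversion), site 18 (C→G, transversion).
Of the 4 differences, 2 transitions and 2 transversions, so the answer is 2.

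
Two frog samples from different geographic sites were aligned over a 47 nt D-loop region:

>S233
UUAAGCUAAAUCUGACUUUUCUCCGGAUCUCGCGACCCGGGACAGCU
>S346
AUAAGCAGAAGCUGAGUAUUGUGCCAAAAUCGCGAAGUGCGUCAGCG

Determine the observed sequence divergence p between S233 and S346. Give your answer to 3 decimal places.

The sequences differ at positions 1 (U/A), 7 (U/A), 8 (A/G), 11 (U/G), 16 (C/G), 18 (U/A), 21 (C/G), 23 (C/G), 25 (G/C), 26 (G/A), 28 (U/A), 29 (C/A), 36 (C/A), 37 (C/G), 38 (C/U), 40 (G/C), 42 (A/U), 47 (U/G).
There are 18 differences over 47 sites, so p = 18/47 = 0.383.

0.383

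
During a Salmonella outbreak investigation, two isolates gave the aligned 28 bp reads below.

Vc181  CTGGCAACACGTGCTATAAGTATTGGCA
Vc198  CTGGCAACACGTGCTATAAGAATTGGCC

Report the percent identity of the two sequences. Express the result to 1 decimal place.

The sequences differ at positions 21 (T/A), 28 (A/C).
26 of the 28 sites match, so the percent identity is 26/28 × 100 = 92.9%.

92.9%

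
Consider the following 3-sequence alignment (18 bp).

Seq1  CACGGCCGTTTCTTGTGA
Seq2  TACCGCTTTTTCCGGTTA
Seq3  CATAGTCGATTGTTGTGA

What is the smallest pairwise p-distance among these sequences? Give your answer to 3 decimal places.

Pairwise Hamming distances:
  Seq1 vs Seq2: 7
  Seq1 vs Seq3: 5
  Seq2 vs Seq3: 11
The smallest is 5 mismatches, between Seq1 and Seq3; p = 5/18 = 0.278.

0.278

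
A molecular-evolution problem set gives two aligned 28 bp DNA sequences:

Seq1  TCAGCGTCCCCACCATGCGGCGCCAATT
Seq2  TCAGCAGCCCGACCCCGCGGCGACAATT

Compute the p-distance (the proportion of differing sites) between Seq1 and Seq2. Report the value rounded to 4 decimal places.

0.2143

The sequences differ at positions 6 (G/A), 7 (T/G), 11 (C/G), 15 (A/C), 16 (T/C), 23 (C/A).
There are 6 differences over 28 sites, so p = 6/28 = 0.2143.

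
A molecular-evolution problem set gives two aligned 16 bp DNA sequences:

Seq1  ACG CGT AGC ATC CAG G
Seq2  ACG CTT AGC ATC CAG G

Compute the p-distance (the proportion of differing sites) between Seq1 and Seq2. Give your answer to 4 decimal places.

A single mismatch occurs at site 5 (G/T).
There are 1 differences over 16 sites, so p = 1/16 = 0.0625.

0.0625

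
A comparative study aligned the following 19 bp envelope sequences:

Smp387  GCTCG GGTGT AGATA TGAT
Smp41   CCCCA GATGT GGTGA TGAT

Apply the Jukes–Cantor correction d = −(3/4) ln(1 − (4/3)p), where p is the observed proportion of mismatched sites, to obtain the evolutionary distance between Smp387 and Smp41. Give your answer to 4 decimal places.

0.5068

Mismatches occur at site 1 (G↔C), site 3 (T↔C), site 5 (G↔A), site 7 (G↔A), site 11 (A↔G), site 13 (A↔T), site 14 (T↔G).
p = 7/19 = 0.368421.
d = −0.75 · ln(1 − (4/3)·0.368421) = −0.75 · ln(0.508772) = −0.75 · (-0.675755) = 0.5068.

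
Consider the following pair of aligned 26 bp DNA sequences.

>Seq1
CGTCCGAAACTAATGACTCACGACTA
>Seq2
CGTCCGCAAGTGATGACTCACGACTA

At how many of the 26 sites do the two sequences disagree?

3

Differing sites — 7:A/C; 10:C/G; 12:A/G.
That gives 3 mismatches out of 26 aligned sites, so the Hamming distance is 3.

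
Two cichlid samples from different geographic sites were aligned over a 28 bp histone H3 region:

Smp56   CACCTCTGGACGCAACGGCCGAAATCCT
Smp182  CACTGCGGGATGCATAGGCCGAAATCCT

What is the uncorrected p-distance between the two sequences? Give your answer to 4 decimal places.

0.2143

Differing sites — 4:C/T; 5:T/G; 7:T/G; 11:C/T; 15:A/T; 16:C/A.
There are 6 differences over 28 sites, so p = 6/28 = 0.2143.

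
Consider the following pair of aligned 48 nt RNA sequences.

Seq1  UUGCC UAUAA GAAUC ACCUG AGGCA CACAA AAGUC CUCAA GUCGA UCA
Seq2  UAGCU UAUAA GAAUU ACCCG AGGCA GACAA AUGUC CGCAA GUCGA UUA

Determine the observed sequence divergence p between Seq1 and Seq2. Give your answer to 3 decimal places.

The sequences differ at positions 2 (U/A), 5 (C/U), 15 (C/U), 19 (U/C), 26 (C/G), 32 (A/U), 37 (U/G), 47 (C/U).
There are 8 differences over 48 sites, so p = 8/48 = 0.167.

0.167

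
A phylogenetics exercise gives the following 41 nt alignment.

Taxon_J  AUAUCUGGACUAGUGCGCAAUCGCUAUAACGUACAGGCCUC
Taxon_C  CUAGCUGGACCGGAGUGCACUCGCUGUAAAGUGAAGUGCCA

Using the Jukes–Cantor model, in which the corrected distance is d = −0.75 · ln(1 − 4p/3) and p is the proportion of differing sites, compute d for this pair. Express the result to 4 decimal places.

The sequences differ at positions 1 (A/C), 4 (U/G), 11 (U/C), 12 (A/G), 14 (U/A), 16 (C/U), 20 (A/C), 26 (A/G), 30 (C/A), 33 (A/G), 34 (C/A), 37 (G/U), 38 (C/G), 40 (U/C), 41 (C/A).
p = 15/41 = 0.365854.
d = −0.75 · ln(1 − (4/3)·0.365854) = −0.75 · ln(0.512195) = −0.75 · (-0.669050) = 0.5018.

0.5018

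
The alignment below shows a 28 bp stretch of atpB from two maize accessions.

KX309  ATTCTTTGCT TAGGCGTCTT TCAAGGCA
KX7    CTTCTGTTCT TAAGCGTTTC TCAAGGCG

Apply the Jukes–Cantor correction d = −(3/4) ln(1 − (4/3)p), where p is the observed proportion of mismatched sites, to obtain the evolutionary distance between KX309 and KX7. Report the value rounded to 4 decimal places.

Differing sites — 1:A/C; 6:T/G; 8:G/T; 13:G/A; 18:C/T; 20:T/C; 28:A/G.
p = 7/28 = 0.250000.
d = −0.75 · ln(1 − (4/3)·0.250000) = −0.75 · ln(0.666667) = −0.75 · (-0.405465) = 0.3041.

0.3041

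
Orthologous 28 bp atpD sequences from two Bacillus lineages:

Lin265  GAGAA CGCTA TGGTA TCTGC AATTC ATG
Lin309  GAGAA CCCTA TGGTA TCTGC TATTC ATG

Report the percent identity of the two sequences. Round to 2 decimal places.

Differing sites — 7:G/C; 21:A/T.
26 of the 28 sites match, so the percent identity is 26/28 × 100 = 92.86%.

92.86%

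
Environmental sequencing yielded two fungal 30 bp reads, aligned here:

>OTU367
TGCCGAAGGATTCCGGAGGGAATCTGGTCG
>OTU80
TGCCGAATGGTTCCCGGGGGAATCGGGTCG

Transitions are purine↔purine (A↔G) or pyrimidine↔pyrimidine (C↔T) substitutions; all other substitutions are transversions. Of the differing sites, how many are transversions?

3

Differing sites — 8:G/T (Tv); 10:A/G (Ti); 15:G/C (Tv); 17:A/G (Ti); 25:T/G (Tv).
Of the 5 differences, 2 transitions and 3 transversions, so the answer is 3.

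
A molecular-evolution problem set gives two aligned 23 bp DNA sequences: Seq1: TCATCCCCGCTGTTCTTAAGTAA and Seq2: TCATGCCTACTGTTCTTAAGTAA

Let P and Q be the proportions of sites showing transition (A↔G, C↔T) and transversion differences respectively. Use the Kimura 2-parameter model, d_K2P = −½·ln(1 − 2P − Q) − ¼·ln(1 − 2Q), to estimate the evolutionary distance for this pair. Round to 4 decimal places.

The sequences differ at positions 5 (C/G, transversion), 8 (C/T, transition), 9 (G/A, transition).
Of the 3 differences, 2 transitions and 1 transversion over 23 sites: P = 2/23 = 0.086957, Q = 1/23 = 0.043478.
d = −0.5·ln(0.782608) − 0.25·ln(0.913044) = −0.5·(-0.245123) − 0.25·(-0.090971) = 0.1453.

0.1453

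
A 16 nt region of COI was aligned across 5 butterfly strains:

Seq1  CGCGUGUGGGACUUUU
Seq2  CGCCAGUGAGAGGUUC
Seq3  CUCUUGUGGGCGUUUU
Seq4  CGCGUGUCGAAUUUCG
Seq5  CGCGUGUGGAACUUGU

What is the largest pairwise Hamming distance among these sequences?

9

Pairwise Hamming distances:
  Seq1 vs Seq2: 6
  Seq1 vs Seq3: 4
  Seq1 vs Seq4: 5
  Seq1 vs Seq5: 2
  Seq2 vs Seq3: 7
  Seq2 vs Seq4: 9
  Seq2 vs Seq5: 8
  Seq3 vs Seq4: 8
  Seq3 vs Seq5: 6
  Seq4 vs Seq5: 4
The largest is 9, between Seq2 and Seq4.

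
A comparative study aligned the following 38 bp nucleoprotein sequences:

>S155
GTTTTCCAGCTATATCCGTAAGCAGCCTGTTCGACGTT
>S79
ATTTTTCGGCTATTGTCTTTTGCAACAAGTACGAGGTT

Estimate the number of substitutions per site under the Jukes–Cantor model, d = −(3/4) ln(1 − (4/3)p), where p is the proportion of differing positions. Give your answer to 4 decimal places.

Mismatches occur at site 1 (G→A), site 6 (C→T), site 8 (A→G), site 14 (A→T), site 15 (T→G), site 16 (C→T), site 18 (G→T), site 20 (A→T), site 21 (A→T), site 25 (G→A), site 27 (C→A), site 28 (T→A), site 31 (T→A), site 35 (C→G).
p = 14/38 = 0.368421.
d = −0.75 · ln(1 − (4/3)·0.368421) = −0.75 · ln(0.508772) = −0.75 · (-0.675755) = 0.5068.

0.5068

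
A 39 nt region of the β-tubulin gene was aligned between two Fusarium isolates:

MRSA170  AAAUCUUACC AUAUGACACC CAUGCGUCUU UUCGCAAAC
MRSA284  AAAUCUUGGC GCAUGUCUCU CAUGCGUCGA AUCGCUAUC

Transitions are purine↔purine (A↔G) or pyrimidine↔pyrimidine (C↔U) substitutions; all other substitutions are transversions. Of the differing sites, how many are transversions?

8

Mismatches occur at site 8 (A→G, transition), site 9 (C→G, transversion), site 11 (A→G, transition), site 12 (U→C, transition), site 16 (A→U, transversion), site 18 (A→U, transversion), site 20 (C→U, transition), site 29 (U→G, transversion), site 30 (U→A, transversion), site 31 (U→A, transversion), site 36 (A→U, transversion), site 38 (A→U, transversion).
Of the 12 differences, 4 transitions and 8 transversions, so the answer is 8.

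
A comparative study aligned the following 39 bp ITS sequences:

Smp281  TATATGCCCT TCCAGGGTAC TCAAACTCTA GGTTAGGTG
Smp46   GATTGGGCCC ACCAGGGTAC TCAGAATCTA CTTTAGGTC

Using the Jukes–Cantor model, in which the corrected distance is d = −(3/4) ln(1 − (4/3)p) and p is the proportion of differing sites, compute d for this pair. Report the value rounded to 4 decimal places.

Mismatches occur at site 1 (T/G), site 4 (A/T), site 5 (T/G), site 7 (C/G), site 10 (T/C), site 11 (T/A), site 24 (A/G), site 26 (C/A), site 31 (G/C), site 32 (G/T), site 39 (G/C).
p = 11/39 = 0.282051.
d = −0.75 · ln(1 − (4/3)·0.282051) = −0.75 · ln(0.623932) = −0.75 · (-0.471714) = 0.3538.

0.3538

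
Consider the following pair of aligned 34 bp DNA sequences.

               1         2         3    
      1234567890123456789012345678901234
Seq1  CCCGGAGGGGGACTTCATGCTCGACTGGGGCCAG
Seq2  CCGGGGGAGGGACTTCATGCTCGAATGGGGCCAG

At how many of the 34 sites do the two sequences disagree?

The sequences differ at positions 3 (C/G), 6 (A/G), 8 (G/A), 25 (C/A).
That gives 4 mismatches out of 34 aligned sites, so the Hamming distance is 4.

4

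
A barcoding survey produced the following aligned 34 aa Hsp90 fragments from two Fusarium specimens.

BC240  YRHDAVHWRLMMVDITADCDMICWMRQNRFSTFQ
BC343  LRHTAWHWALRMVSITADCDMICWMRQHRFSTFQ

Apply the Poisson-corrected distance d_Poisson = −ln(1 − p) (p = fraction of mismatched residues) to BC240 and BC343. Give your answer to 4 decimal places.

Differing sites — 1:Y/L; 4:D/T; 6:V/W; 9:R/A; 11:M/R; 14:D/S; 28:N/H.
p = 7/34 = 0.205882.
d = −ln(1 − 0.205882) = −ln(0.794118) = 0.2305.

0.2305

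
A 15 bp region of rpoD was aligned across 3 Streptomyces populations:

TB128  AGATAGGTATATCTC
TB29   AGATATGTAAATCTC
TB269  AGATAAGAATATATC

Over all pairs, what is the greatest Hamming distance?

Pairwise Hamming distances:
  TB128 vs TB29: 2
  TB128 vs TB269: 3
  TB29 vs TB269: 4
The largest is 4, between TB29 and TB269.

4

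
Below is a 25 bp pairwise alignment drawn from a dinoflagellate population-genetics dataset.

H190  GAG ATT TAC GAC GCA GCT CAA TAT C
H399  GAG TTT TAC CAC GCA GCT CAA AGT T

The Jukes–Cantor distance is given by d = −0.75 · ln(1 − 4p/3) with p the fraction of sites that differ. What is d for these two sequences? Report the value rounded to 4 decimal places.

0.2326

The sequences differ at positions 4 (A/T), 10 (G/C), 22 (T/A), 23 (A/G), 25 (C/T).
p = 5/25 = 0.200000.
d = −0.75 · ln(1 − (4/3)·0.200000) = −0.75 · ln(0.733333) = −0.75 · (-0.310155) = 0.2326.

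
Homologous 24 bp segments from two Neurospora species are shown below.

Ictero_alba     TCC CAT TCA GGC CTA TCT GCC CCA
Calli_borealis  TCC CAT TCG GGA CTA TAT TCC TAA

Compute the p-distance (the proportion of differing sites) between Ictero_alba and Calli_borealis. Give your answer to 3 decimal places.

Differing sites — 9:A/G; 12:C/A; 17:C/A; 19:G/T; 22:C/T; 23:C/A.
There are 6 differences over 24 sites, so p = 6/24 = 0.250.

0.250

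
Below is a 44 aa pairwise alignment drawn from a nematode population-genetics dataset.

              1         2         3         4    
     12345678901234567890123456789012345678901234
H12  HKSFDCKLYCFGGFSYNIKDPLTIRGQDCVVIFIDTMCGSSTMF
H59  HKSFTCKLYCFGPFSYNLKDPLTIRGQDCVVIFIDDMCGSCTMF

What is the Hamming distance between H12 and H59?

Mismatches occur at site 5 (D/T), site 13 (G/P), site 18 (I/L), site 36 (T/D), site 41 (S/C).
That gives 5 mismatches out of 44 aligned sites, so the Hamming distance is 5.

5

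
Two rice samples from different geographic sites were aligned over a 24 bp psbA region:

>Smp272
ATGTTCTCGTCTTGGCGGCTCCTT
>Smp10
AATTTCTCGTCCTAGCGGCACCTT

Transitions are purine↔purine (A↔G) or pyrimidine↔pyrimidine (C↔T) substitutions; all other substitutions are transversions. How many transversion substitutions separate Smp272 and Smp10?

The sequences differ at positions 2 (T/A, transversion), 3 (G/T, transversion), 12 (T/C, transition), 14 (G/A, transition), 20 (T/A, transversion).
Of the 5 differences, 2 transitions and 3 transversions, so the answer is 3.

3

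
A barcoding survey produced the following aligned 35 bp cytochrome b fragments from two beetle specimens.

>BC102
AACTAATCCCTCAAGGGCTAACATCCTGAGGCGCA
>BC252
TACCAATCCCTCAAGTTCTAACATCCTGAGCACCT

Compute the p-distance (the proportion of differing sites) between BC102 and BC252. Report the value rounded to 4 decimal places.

The sequences differ at positions 1 (A/T), 4 (T/C), 16 (G/T), 17 (G/T), 31 (G/C), 32 (C/A), 33 (G/C), 35 (A/T).
There are 8 differences over 35 sites, so p = 8/35 = 0.2286.

0.2286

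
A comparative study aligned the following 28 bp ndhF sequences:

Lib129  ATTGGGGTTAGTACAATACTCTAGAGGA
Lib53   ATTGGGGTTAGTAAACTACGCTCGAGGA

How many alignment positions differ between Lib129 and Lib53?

4

The sequences differ at positions 14 (C/A), 16 (A/C), 20 (T/G), 23 (A/C).
That gives 4 mismatches out of 28 aligned sites, so the Hamming distance is 4.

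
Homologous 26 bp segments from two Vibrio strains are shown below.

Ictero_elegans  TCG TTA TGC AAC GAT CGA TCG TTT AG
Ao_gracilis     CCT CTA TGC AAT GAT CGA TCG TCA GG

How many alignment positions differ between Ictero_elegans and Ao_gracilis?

7

Mismatches occur at site 1 (T↔C), site 3 (G↔T), site 4 (T↔C), site 12 (C↔T), site 23 (T↔C), site 24 (T↔A), site 25 (A↔G).
That gives 7 mismatches out of 26 aligned sites, so the Hamming distance is 7.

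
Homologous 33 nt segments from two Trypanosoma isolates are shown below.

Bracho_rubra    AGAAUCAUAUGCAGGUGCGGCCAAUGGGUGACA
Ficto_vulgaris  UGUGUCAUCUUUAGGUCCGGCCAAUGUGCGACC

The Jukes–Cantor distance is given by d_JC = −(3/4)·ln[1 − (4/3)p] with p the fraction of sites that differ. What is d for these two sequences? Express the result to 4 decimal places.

0.3882

Differing sites — 1:A/U; 3:A/U; 4:A/G; 9:A/C; 11:G/U; 12:C/U; 17:G/C; 27:G/U; 29:U/C; 33:A/C.
p = 10/33 = 0.303030.
d = −0.75 · ln(1 − (4/3)·0.303030) = −0.75 · ln(0.595960) = −0.75 · (-0.517582) = 0.3882.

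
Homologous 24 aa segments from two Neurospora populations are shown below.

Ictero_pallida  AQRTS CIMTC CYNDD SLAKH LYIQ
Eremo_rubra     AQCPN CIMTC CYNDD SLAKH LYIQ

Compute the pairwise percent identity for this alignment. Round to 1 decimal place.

The sequences differ at positions 3 (R/C), 4 (T/P), 5 (S/N).
21 of the 24 sites match, so the percent identity is 21/24 × 100 = 87.5%.

87.5%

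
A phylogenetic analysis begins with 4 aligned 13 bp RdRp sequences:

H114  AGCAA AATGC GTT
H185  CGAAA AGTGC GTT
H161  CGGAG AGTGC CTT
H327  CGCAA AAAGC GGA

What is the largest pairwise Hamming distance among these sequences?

7

Pairwise Hamming distances:
  H114 vs H185: 3
  H114 vs H161: 5
  H114 vs H327: 4
  H185 vs H161: 3
  H185 vs H327: 5
  H161 vs H327: 7
The largest is 7, between H161 and H327.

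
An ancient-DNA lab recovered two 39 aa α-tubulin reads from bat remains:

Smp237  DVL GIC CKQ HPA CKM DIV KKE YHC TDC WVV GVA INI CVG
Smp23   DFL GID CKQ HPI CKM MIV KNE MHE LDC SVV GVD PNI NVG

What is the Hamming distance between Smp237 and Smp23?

12

The sequences differ at positions 2 (V/F), 6 (C/D), 12 (A/I), 16 (D/M), 20 (K/N), 22 (Y/M), 24 (C/E), 25 (T/L), 28 (W/S), 33 (A/D), 34 (I/P), 37 (C/N).
That gives 12 mismatches out of 39 aligned sites, so the Hamming distance is 12.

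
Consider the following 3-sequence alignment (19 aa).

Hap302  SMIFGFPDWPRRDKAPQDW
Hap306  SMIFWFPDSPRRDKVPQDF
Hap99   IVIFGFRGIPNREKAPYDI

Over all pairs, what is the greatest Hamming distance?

Pairwise Hamming distances:
  Hap302 vs Hap306: 4
  Hap302 vs Hap99: 9
  Hap306 vs Hap99: 11
The largest is 11, between Hap306 and Hap99.

11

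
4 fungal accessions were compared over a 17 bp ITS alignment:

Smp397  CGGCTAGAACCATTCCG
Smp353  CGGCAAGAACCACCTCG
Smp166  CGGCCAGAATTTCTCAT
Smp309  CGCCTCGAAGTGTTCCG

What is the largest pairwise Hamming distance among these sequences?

Pairwise Hamming distances:
  Smp397 vs Smp353: 4
  Smp397 vs Smp166: 7
  Smp397 vs Smp309: 5
  Smp353 vs Smp166: 8
  Smp353 vs Smp309: 9
  Smp166 vs Smp309: 8
The largest is 9, between Smp353 and Smp309.

9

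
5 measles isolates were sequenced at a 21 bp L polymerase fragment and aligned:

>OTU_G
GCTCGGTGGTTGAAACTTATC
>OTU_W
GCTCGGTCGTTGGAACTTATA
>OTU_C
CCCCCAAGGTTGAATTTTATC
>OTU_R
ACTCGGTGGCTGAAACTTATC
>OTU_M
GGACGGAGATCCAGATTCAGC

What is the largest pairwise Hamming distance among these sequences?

13

Pairwise Hamming distances:
  OTU_G vs OTU_W: 3
  OTU_G vs OTU_C: 7
  OTU_G vs OTU_R: 2
  OTU_G vs OTU_M: 10
  OTU_W vs OTU_C: 10
  OTU_W vs OTU_R: 5
  OTU_W vs OTU_M: 13
  OTU_C vs OTU_R: 8
  OTU_C vs OTU_M: 12
  OTU_R vs OTU_M: 12
The largest is 13, between OTU_W and OTU_M.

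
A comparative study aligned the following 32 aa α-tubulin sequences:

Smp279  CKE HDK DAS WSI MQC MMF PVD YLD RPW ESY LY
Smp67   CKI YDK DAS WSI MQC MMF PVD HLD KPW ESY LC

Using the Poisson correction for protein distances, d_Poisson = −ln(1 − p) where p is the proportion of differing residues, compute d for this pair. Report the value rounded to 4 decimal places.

The sequences differ at positions 3 (E/I), 4 (H/Y), 22 (Y/H), 25 (R/K), 32 (Y/C).
p = 5/32 = 0.156250.
d = −ln(1 − 0.156250) = −ln(0.843750) = 0.1699.

0.1699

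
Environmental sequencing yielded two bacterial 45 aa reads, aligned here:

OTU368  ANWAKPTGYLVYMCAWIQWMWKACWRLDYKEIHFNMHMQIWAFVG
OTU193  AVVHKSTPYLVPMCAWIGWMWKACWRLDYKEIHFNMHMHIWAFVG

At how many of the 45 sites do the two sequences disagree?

The sequences differ at positions 2 (N/V), 3 (W/V), 4 (A/H), 6 (P/S), 8 (G/P), 12 (Y/P), 18 (Q/G), 39 (Q/H).
That gives 8 mismatches out of 45 aligned sites, so the Hamming distance is 8.

8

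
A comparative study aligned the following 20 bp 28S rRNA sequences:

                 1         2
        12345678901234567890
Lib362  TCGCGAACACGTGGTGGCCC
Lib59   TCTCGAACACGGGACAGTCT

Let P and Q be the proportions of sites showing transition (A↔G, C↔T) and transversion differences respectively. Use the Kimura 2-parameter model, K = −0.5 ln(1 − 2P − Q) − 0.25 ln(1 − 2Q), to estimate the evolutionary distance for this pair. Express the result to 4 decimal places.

Differing sites — 3:G/T (Tv); 12:T/G (Tv); 14:G/A (Ti); 15:T/C (Ti); 16:G/A (Ti); 18:C/T (Ti); 20:C/T (Ti).
Of the 7 differences, 5 transitions and 2 transversions over 20 sites: P = 5/20 = 0.250000, Q = 2/20 = 0.100000.
d = −0.5·ln(0.400000) − 0.25·ln(0.800000) = −0.5·(-0.916291) − 0.25·(-0.223144) = 0.5139.

0.5139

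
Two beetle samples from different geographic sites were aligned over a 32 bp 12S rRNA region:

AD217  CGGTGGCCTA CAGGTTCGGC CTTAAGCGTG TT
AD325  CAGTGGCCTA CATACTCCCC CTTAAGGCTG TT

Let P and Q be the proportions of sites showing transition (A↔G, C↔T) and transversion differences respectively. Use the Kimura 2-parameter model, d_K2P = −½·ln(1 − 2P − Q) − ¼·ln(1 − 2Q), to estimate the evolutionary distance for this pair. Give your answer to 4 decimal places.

0.3043

Differing sites — 2:G/A (Ti); 13:G/T (Tv); 14:G/A (Ti); 15:T/C (Ti); 18:G/C (Tv); 19:G/C (Tv); 27:C/G (Tv); 28:G/C (Tv).
Of the 8 differences, 3 transitions and 5 transversions over 32 sites: P = 3/32 = 0.093750, Q = 5/32 = 0.156250.
d = −0.5·ln(0.656250) − 0.25·ln(0.687500) = −0.5·(-0.421213) − 0.25·(-0.374693) = 0.3043.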